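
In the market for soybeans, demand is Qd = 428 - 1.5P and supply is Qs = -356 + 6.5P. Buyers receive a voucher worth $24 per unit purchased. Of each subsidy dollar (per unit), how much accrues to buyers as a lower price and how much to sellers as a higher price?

Buyers gain $19.5 per unit; sellers gain $4.5 per unit

Pre-subsidy: 428 - 1.5P = -356 + 6.5P gives P* = 98, Q* = 281.
With the rebate, buyers effectively pay Pb = Ps − 24, where Ps is the price sellers receive.
Demand in terms of Ps becomes Qd = 428 − 1.5(Ps − 24) = 464 - 1.5Ps. Setting this equal to supply: 464 - 1.5Ps = -356 + 6.5Ps, so Ps = 102.5.
Buyers pay Pb = 102.5 − 24 = 78.5; Q' = -356 + 6.5·102.5 = 310.25.
Buyers' price falls by P* − Pb = 98 − 78.5 = 19.5; sellers' price rises by Ps − P* = 102.5 − 98 = 4.5.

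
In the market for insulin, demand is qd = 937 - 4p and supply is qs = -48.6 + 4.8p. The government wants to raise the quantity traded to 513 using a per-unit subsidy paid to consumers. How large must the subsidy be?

Required subsidy s = 11 per unit

At q = 513, invert demand for the buyer price: pb = (937 − 513)/4 = 106; invert supply for the seller price: ps = (513 − (-48.6))/4.8 = 117.
The subsidy must fill the gap: s = ps − pb = 117 − 106 = 11.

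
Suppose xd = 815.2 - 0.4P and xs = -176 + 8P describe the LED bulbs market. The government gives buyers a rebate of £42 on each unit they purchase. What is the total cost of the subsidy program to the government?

Pre-subsidy: 815.2 - 0.4P = -176 + 8P gives P* = 118, x* = 768.
With the rebate, buyers effectively pay Pb = Ps − 42, where Ps is the price sellers receive.
Demand in terms of Ps becomes xd = 815.2 − 0.4(Ps − 42) = 832 - 0.4Ps. Setting this equal to supply: 832 - 0.4Ps = -176 + 8Ps, so Ps = 120.
Buyers pay Pb = 120 − 42 = 78; x' = -176 + 8·120 = 784.
Government outlay = subsidy × quantity = 42 × 784 = 32928.

Government cost = £32928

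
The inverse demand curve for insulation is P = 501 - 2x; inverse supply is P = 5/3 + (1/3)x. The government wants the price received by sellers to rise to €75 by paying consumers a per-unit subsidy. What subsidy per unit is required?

At a seller price of 75, quantity supplied is -5 + 3·75 = 220.
Buyers absorb 220 only when they pay Pb = 501 − 2·220 = 61.
s = Ps − Pb = 75 − 61 = 14.

Required subsidy s = €14 per unit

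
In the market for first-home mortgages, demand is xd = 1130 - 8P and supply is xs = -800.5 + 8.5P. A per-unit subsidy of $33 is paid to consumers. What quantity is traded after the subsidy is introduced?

Pre-subsidy: 1130 - 8P = -800.5 + 8.5P gives P* = 117, x* = 194.
With the rebate, buyers effectively pay Pb = Ps − 33, where Ps is the price sellers receive.
Demand in terms of Ps becomes xd = 1130 − 8(Ps − 33) = 1394 - 8Ps. Setting this equal to supply: 1394 - 8Ps = -800.5 + 8.5Ps, so Ps = 133.
Buyers pay Pb = 133 − 33 = 100; x' = -800.5 + 8.5·133 = 330.

x' = 330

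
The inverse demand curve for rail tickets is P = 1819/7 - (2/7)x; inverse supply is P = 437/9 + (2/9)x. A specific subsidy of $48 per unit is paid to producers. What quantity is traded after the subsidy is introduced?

x' = 510.5

Pre-subsidy: 1819/7 - (2/7)x = 437/9 + (2/9)x gives x* = 416 and P* = 141.
With the subsidy, sellers receive Ps = Pb + 48 for each unit, where Pb is the price buyers pay.
On the curves, Pb = 1819/7 - (2/7)x and Ps = 437/9 + (2/9)x; the wedge Ps − Pb = 48 gives 437/9 + (2/9)x − (1819/7 - (2/7)x) = 48, so x' = 510.5.
Then Pb = 1819/7 − (2/7)·510.5 = 114 and Ps = 437/9 + (2/9)·510.5 = 162.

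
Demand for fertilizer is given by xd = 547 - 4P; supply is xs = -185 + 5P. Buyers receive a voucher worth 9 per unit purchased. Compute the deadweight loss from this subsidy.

Pre-subsidy: 547 - 4P = -185 + 5P gives P* = 244/3, x* = 665/3.
With the rebate, buyers effectively pay Pb = Ps − 9, where Ps is the price sellers receive.
Demand in terms of Ps becomes xd = 547 − 4(Ps − 9) = 583 - 4Ps. Setting this equal to supply: 583 - 4Ps = -185 + 5Ps, so Ps = 256/3.
Buyers pay Pb = 256/3 − 9 = 229/3; x' = -185 + 5·(256/3) = 725/3.
The subsidy expands output by 725/3 − 665/3 = 20 past the efficient level; on those units the gap between marginal cost and willingness to pay runs from 0 up to 9.
DWL = ½ × 9 × 20 = 90.

Deadweight loss = 90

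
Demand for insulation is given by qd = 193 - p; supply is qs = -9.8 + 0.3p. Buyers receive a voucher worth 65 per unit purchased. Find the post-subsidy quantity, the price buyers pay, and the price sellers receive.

Pre-subsidy: 193 - p = -9.8 + 0.3p gives p* = 156, q* = 37.
With the rebate, buyers effectively pay pb = ps − 65, where ps is the price sellers receive.
Demand in terms of ps becomes qd = 193 − 1(ps − 65) = 258 - ps. Setting this equal to supply: 258 - ps = -9.8 + 0.3ps, so ps = 206.
Buyers pay pb = 206 − 65 = 141; q' = -9.8 + 0.3·206 = 52.

q' = 52; buyers pay 141; sellers receive 206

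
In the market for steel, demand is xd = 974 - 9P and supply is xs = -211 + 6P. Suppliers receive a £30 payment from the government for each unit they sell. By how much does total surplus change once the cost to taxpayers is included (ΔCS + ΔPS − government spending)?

Pre-subsidy: 974 - 9P = -211 + 6P gives P* = 79, x* = 263.
With the subsidy, sellers receive Ps = Pb + 30 for each unit, where Pb is the price buyers pay.
Supply in terms of Pb becomes xs = -211 + 6(Pb + 30) = -31 + 6Pb. Setting this equal to demand: 974 - 9Pb = -31 + 6Pb, so Pb = 67.
Sellers receive Ps = 67 + 30 = 97; x' = 974 − 9·67 = 371.
ΔCS = ½(263 + 371)(79 − 67) = 3804; ΔPS = ½(263 + 371)(97 − 79) = 5706.
Government spending = 30 × 371 = 11130.
Net change = 3804 + 5706 − 11130 = -1620. The loss equals the DWL triangle ½·30·108.

Net change in total surplus = -£1620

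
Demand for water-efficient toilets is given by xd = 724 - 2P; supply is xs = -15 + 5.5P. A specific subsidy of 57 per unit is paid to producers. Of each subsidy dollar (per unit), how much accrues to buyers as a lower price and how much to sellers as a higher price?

Buyers gain 41.8 per unit; sellers gain 15.2 per unit

Pre-subsidy: 724 - 2P = -15 + 5.5P gives P* = 1478/15, x* = 7904/15.
With the subsidy, sellers receive Ps = Pb + 57 for each unit, where Pb is the price buyers pay.
Supply in terms of Pb becomes xs = -15 + 5.5(Pb + 57) = 298.5 + 5.5Pb. Setting this equal to demand: 724 - 2Pb = 298.5 + 5.5Pb, so Pb = 851/15.
Sellers receive Ps = 851/15 + 57 = 1706/15; x' = 724 − 2·(851/15) = 9158/15.
Buyers' price falls by P* − Pb = 1478/15 − 851/15 = 41.8; sellers' price rises by Ps − P* = 1706/15 − 1478/15 = 15.2.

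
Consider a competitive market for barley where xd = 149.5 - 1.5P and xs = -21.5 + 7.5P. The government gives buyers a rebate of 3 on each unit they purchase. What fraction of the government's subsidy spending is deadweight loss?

Pre-subsidy: 149.5 - 1.5P = -21.5 + 7.5P gives P* = 19, x* = 121.
With the rebate, buyers effectively pay Pb = Ps − 3, where Ps is the price sellers receive.
Demand in terms of Ps becomes xd = 149.5 − 1.5(Ps − 3) = 154 - 1.5Ps. Setting this equal to supply: 154 - 1.5Ps = -21.5 + 7.5Ps, so Ps = 19.5.
Buyers pay Pb = 19.5 − 3 = 16.5; x' = -21.5 + 7.5·19.5 = 124.75.
ΔCS = ½(121 + 124.75)(19 − 16.5) = 307.1875; ΔPS = ½(121 + 124.75)(19.5 − 19) = 61.4375.
Government spending = 3 × 124.75 = 374.25.
DWL = ½ × 3 × (124.75 − 121) = 5.625; fraction = 5.625 / 374.25 = 15/998.

DWL / government spending = 15/998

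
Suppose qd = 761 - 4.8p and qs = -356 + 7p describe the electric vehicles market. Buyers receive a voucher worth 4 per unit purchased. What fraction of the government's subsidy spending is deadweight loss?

Pre-subsidy: 761 - 4.8p = -356 + 7p gives p* = 5585/59, q* = 18091/59.
With the rebate, buyers effectively pay pb = ps − 4, where ps is the price sellers receive.
Demand in terms of ps becomes qd = 761 − 4.8(ps − 4) = 780.2 - 4.8ps. Setting this equal to supply: 780.2 - 4.8ps = -356 + 7ps, so ps = 5681/59.
Buyers pay pb = 5681/59 − 4 = 5445/59; q' = -356 + 7·(5681/59) = 18763/59.
ΔCS = ½(18091/59 + 18763/59)(5585/59 − 5445/59) = 2579780/3481; ΔPS = ½(18091/59 + 18763/59)(5681/59 − 5585/59) = 1768992/3481.
Government spending = 4 × 18763/59 = 75052/59.
DWL = ½ × 4 × (18763/59 − 18091/59) = 1344/59; fraction = (1344/59) / (75052/59) = 336/18763.

DWL / government spending = 336/18763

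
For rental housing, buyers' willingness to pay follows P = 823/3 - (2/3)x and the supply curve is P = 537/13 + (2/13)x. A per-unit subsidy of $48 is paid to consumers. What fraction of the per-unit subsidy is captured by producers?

Producer share = 0.1875

Pre-subsidy: 823/3 - (2/3)x = 537/13 + (2/13)x gives x* = 284 and P* = 85.
With the rebate, buyers effectively pay Pb = Ps − 48, where Ps is the price sellers receive.
On the curves, Pb = 823/3 - (2/3)x and Ps = 537/13 + (2/13)x; the wedge Ps − Pb = 48 gives 537/13 + (2/13)x − (823/3 - (2/3)x) = 48, so x' = 342.5.
Then Pb = 823/3 − (2/3)·342.5 = 46 and Ps = 537/13 + (2/13)·342.5 = 94.
Buyers' price falls by P* − Pb = 85 − 46 = 39; sellers' price rises by Ps − P* = 94 − 85 = 9.
So producers capture 9/48 = 0.1875 of each unit of subsidy.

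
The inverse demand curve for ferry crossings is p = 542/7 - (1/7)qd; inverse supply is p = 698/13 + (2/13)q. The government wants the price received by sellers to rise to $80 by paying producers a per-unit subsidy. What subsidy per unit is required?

Required subsidy s = $27 per unit

At a seller price of 80, quantity supplied is -349 + 6.5·80 = 171.
Buyers absorb 171 only when they pay pb = 542/7 − (1/7)·171 = 53.
s = ps − pb = 80 − 53 = 27.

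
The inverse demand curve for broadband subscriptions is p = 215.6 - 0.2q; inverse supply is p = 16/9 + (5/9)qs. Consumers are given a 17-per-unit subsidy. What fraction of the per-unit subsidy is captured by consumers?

Consumer share = 9/34

Pre-subsidy: 215.6 - 0.2q = 16/9 + (5/9)q gives q* = 283 and p* = 159.
With the rebate, buyers effectively pay pb = ps − 17, where ps is the price sellers receive.
On the curves, pb = 215.6 - 0.2q and ps = 16/9 + (5/9)q; the wedge ps − pb = 17 gives 16/9 + (5/9)q − (215.6 - 0.2q) = 17, so q' = 305.5.
Then pb = 215.6 − 0.2·305.5 = 154.5 and ps = 16/9 + (5/9)·305.5 = 171.5.
Buyers' price falls by p* − pb = 159 − 154.5 = 4.5; sellers' price rises by ps − p* = 171.5 − 159 = 12.5.
So consumers capture 4.5/17 = 9/34 of each unit of subsidy.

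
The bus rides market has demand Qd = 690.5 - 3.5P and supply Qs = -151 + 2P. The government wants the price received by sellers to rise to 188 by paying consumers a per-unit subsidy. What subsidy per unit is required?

At a seller price of 188, quantity supplied is -151 + 2·188 = 225.
Buyers absorb 225 only when they pay Pb with 690.5 − 3.5·Pb = 225, i.e. Pb = 133.
s = Ps − Pb = 188 − 133 = 55.

Required subsidy s = 55 per unit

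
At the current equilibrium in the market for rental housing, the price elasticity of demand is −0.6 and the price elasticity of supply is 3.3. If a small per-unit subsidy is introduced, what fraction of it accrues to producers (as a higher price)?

For a small subsidy around the equilibrium, the benefit split depends on the relative slopes, which at a point are proportional to the elasticities.
Buyer share = εs/(εs + |εd|) = 3.3/(3.3 + 0.6) = 11/13; seller share = |εd|/(εs + |εd|) = 2/13.
So producers capture 2/13 of the subsidy.

Producer share = 2/13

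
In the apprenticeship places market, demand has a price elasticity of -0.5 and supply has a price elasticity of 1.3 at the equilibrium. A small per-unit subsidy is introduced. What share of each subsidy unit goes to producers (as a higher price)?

Producer share = 5/18

For a small subsidy around the equilibrium, the benefit split depends on the relative slopes, which at a point are proportional to the elasticities.
Buyer share = εs/(εs + |εd|) = 1.3/(1.3 + 0.5) = 13/18; seller share = |εd|/(εs + |εd|) = 5/18.
So producers capture 5/18 of the subsidy.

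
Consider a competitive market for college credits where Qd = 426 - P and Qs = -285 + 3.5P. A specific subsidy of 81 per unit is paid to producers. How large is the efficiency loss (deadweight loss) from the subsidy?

Pre-subsidy: 426 - P = -285 + 3.5P gives P* = 158, Q* = 268.
With the subsidy, sellers receive Ps = Pb + 81 for each unit, where Pb is the price buyers pay.
Supply in terms of Pb becomes Qs = -285 + 3.5(Pb + 81) = -1.5 + 3.5Pb. Setting this equal to demand: 426 - Pb = -1.5 + 3.5Pb, so Pb = 95.
Sellers receive Ps = 95 + 81 = 176; Q' = 426 − 1·95 = 331.
The subsidy expands output by 331 − 268 = 63 past the efficient level; on those units the gap between marginal cost and willingness to pay runs from 0 up to 81.
DWL = ½ × 81 × 63 = 2551.5.

Deadweight loss = 2551.5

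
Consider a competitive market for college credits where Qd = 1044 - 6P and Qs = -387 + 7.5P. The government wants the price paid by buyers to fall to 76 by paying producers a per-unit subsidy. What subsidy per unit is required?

At a buyer price of 76, quantity demanded is 1044 − 6·76 = 588.
Sellers supply 588 only when they receive Ps with -387 + 7.5·Ps = 588, i.e. Ps = 130.
s = Ps − Pb = 130 − 76 = 54.

Required subsidy s = 54 per unit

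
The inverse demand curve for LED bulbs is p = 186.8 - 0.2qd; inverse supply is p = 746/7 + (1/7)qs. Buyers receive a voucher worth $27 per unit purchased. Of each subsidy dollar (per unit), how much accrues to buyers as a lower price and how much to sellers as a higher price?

Pre-subsidy: 186.8 - 0.2q = 746/7 + (1/7)q gives q* = 234 and p* = 140.
With the rebate, buyers effectively pay pb = ps − 27, where ps is the price sellers receive.
On the curves, pb = 186.8 - 0.2q and ps = 746/7 + (1/7)q; the wedge ps − pb = 27 gives 746/7 + (1/7)q − (186.8 - 0.2q) = 27, so q' = 312.75.
Then pb = 186.8 − 0.2·312.75 = 124.25 and ps = 746/7 + (1/7)·312.75 = 151.25.
Buyers' price falls by p* − pb = 140 − 124.25 = 15.75; sellers' price rises by ps − p* = 151.25 − 140 = 11.25.

Buyers gain $15.75 per unit; sellers gain $11.25 per unit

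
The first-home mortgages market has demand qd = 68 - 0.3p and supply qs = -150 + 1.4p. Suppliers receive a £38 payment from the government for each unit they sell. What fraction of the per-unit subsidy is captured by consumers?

Pre-subsidy: 68 - 0.3p = -150 + 1.4p gives p* = 2180/17, q* = 502/17.
With the subsidy, sellers receive ps = pb + 38 for each unit, where pb is the price buyers pay.
Supply in terms of pb becomes qs = -150 + 1.4(pb + 38) = -96.8 + 1.4pb. Setting this equal to demand: 68 - 0.3pb = -96.8 + 1.4pb, so pb = 1648/17.
Sellers receive ps = 1648/17 + 38 = 2294/17; q' = 68 − 0.3·(1648/17) = 3308/85.
Buyers' price falls by p* − pb = 2180/17 − 1648/17 = 532/17; sellers' price rises by ps − p* = 2294/17 − 2180/17 = 114/17.
So consumers capture (532/17)/38 = 14/17 of each unit of subsidy.

Consumer share = 14/17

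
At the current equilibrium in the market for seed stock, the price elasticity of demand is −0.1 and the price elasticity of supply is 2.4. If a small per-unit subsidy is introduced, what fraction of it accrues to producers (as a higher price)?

For a small subsidy around the equilibrium, the benefit split depends on the relative slopes, which at a point are proportional to the elasticities.
Buyer share = εs/(εs + |εd|) = 2.4/(2.4 + 0.1) = 0.96; seller share = |εd|/(εs + |εd|) = 0.04.
So producers capture 0.04 of the subsidy.

Producer share = 0.04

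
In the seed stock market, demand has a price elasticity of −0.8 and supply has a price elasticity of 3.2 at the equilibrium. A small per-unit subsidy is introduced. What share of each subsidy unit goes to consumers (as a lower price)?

For a small subsidy around the equilibrium, the benefit split depends on the relative slopes, which at a point are proportional to the elasticities.
Buyer share = εs/(εs + |εd|) = 3.2/(3.2 + 0.8) = 0.8; seller share = |εd|/(εs + |εd|) = 0.2.

Consumer share = 0.8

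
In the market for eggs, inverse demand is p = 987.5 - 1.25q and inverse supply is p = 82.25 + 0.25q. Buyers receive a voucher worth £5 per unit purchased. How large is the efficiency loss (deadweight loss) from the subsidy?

Deadweight loss = 25/3

Pre-subsidy: 987.5 - 1.25q = 82.25 + 0.25q gives q* = 603.5 and p* = 233.125.
With the rebate, buyers effectively pay pb = ps − 5, where ps is the price sellers receive.
On the curves, pb = 987.5 - 1.25q and ps = 82.25 + 0.25q; the wedge ps − pb = 5 gives 82.25 + 0.25q − (987.5 - 1.25q) = 5, so q' = 3641/6.
Then pb = 987.5 − 1.25·(3641/6) = 5495/24 and ps = 82.25 + 0.25·(3641/6) = 5615/24.
The subsidy expands output by 3641/6 − 603.5 = 10/3 past the efficient level; on those units the gap between marginal cost and willingness to pay runs from 0 up to 5.
DWL = ½ × 5 × 10/3 = 25/3.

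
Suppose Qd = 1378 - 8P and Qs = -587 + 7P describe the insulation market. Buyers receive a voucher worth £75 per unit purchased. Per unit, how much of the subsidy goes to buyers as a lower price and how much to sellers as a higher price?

Pre-subsidy: 1378 - 8P = -587 + 7P gives P* = 131, Q* = 330.
With the rebate, buyers effectively pay Pb = Ps − 75, where Ps is the price sellers receive.
Demand in terms of Ps becomes Qd = 1378 − 8(Ps − 75) = 1978 - 8Ps. Setting this equal to supply: 1978 - 8Ps = -587 + 7Ps, so Ps = 171.
Buyers pay Pb = 171 − 75 = 96; Q' = -587 + 7·171 = 610.
Buyers' price falls by P* − Pb = 131 − 96 = 35; sellers' price rises by Ps − P* = 171 − 131 = 40.

Buyers gain £35 per unit; sellers gain £40 per unit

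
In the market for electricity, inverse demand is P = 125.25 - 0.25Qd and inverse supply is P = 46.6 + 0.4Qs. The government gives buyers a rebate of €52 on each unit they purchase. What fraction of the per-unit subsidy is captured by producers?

Producer share = 8/13

Pre-subsidy: 125.25 - 0.25Q = 46.6 + 0.4Q gives Q* = 121 and P* = 95.
With the rebate, buyers effectively pay Pb = Ps − 52, where Ps is the price sellers receive.
On the curves, Pb = 125.25 - 0.25Q and Ps = 46.6 + 0.4Q; the wedge Ps − Pb = 52 gives 46.6 + 0.4Q − (125.25 - 0.25Q) = 52, so Q' = 201.
Then Pb = 125.25 − 0.25·201 = 75 and Ps = 46.6 + 0.4·201 = 127.
Buyers' price falls by P* − Pb = 95 − 75 = 20; sellers' price rises by Ps − P* = 127 − 95 = 32.
So producers capture 32/52 = 8/13 of each unit of subsidy.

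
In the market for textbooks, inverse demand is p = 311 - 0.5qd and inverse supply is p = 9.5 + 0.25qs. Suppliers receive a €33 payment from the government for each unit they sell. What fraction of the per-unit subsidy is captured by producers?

Producer share = 1/3

Pre-subsidy: 311 - 0.5q = 9.5 + 0.25q gives q* = 402 and p* = 110.
With the subsidy, sellers receive ps = pb + 33 for each unit, where pb is the price buyers pay.
On the curves, pb = 311 - 0.5q and ps = 9.5 + 0.25q; the wedge ps − pb = 33 gives 9.5 + 0.25q − (311 - 0.5q) = 33, so q' = 446.
Then pb = 311 − 0.5·446 = 88 and ps = 9.5 + 0.25·446 = 121.
Buyers' price falls by p* − pb = 110 − 88 = 22; sellers' price rises by ps − p* = 121 − 110 = 11.
So producers capture 11/33 = 1/3 of each unit of subsidy.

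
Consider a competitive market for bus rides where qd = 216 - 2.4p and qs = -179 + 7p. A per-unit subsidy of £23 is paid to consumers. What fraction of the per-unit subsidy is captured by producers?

Pre-subsidy: 216 - 2.4p = -179 + 7p gives p* = 1975/47, q* = 5412/47.
With the rebate, buyers effectively pay pb = ps − 23, where ps is the price sellers receive.
Demand in terms of ps becomes qd = 216 − 2.4(ps − 23) = 271.2 - 2.4ps. Setting this equal to supply: 271.2 - 2.4ps = -179 + 7ps, so ps = 2251/47.
Buyers pay pb = 2251/47 − 23 = 1170/47; q' = -179 + 7·(2251/47) = 7344/47.
Buyers' price falls by p* − pb = 1975/47 − 1170/47 = 805/47; sellers' price rises by ps − p* = 2251/47 − 1975/47 = 276/47.
So producers capture (276/47)/23 = 12/47 of each unit of subsidy.

Producer share = 12/47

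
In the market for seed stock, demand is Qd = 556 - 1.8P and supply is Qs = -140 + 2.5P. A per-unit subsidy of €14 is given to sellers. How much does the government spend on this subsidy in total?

Government cost = 168140/43

Pre-subsidy: 556 - 1.8P = -140 + 2.5P gives P* = 6960/43, Q* = 11380/43.
With the subsidy, sellers receive Ps = Pb + 14 for each unit, where Pb is the price buyers pay.
Supply in terms of Pb becomes Qs = -140 + 2.5(Pb + 14) = -105 + 2.5Pb. Setting this equal to demand: 556 - 1.8Pb = -105 + 2.5Pb, so Pb = 6610/43.
Sellers receive Ps = 6610/43 + 14 = 7212/43; Q' = 556 − 1.8·(6610/43) = 12010/43.
Government outlay = subsidy × quantity = 14 × 12010/43 = 168140/43.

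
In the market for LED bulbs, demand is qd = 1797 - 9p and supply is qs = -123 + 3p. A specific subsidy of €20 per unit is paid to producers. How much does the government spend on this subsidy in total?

Pre-subsidy: 1797 - 9p = -123 + 3p gives p* = 160, q* = 357.
With the subsidy, sellers receive ps = pb + 20 for each unit, where pb is the price buyers pay.
Supply in terms of pb becomes qs = -123 + 3(pb + 20) = -63 + 3pb. Setting this equal to demand: 1797 - 9pb = -63 + 3pb, so pb = 155.
Sellers receive ps = 155 + 20 = 175; q' = 1797 − 9·155 = 402.
Government outlay = subsidy × quantity = 20 × 402 = 8040.

Government cost = €8040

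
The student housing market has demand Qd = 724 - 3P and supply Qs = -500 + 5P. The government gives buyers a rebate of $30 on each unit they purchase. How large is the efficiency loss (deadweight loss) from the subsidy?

Deadweight loss = $843.75

Pre-subsidy: 724 - 3P = -500 + 5P gives P* = 153, Q* = 265.
With the rebate, buyers effectively pay Pb = Ps − 30, where Ps is the price sellers receive.
Demand in terms of Ps becomes Qd = 724 − 3(Ps − 30) = 814 - 3Ps. Setting this equal to supply: 814 - 3Ps = -500 + 5Ps, so Ps = 164.25.
Buyers pay Pb = 164.25 − 30 = 134.25; Q' = -500 + 5·164.25 = 321.25.
The subsidy expands output by 321.25 − 265 = 56.25 past the efficient level; on those units the gap between marginal cost and willingness to pay runs from 0 up to 30.
DWL = ½ × 30 × 56.25 = 843.75.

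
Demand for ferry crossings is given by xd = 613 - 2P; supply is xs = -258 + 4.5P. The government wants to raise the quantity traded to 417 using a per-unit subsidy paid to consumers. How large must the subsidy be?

At x = 417, invert demand for the buyer price: Pb = (613 − 417)/2 = 98; invert supply for the seller price: Ps = (417 − (-258))/4.5 = 150.
The subsidy must fill the gap: s = Ps − Pb = 150 − 98 = 52.

Required subsidy s = 52 per unit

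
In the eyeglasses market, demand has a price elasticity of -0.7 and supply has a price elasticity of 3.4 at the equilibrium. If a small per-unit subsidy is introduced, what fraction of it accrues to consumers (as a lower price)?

For a small subsidy around the equilibrium, the benefit split depends on the relative slopes, which at a point are proportional to the elasticities.
Buyer share = εs/(εs + |εd|) = 3.4/(3.4 + 0.7) = 34/41; seller share = |εd|/(εs + |εd|) = 7/41.

Consumer share = 34/41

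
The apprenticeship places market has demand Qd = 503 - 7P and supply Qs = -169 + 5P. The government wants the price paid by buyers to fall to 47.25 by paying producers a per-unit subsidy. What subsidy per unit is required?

Required subsidy s = 21 per unit

At a buyer price of 47.25, quantity demanded is 503 − 7·47.25 = 172.25.
Sellers supply 172.25 only when they receive Ps with -169 + 5·Ps = 172.25, i.e. Ps = 68.25.
s = Ps − Pb = 68.25 − 47.25 = 21.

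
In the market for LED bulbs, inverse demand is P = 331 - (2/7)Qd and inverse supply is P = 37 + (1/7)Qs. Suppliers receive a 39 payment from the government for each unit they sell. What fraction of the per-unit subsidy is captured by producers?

Producer share = 1/3

Pre-subsidy: 331 - (2/7)Q = 37 + (1/7)Q gives Q* = 686 and P* = 135.
With the subsidy, sellers receive Ps = Pb + 39 for each unit, where Pb is the price buyers pay.
On the curves, Pb = 331 - (2/7)Q and Ps = 37 + (1/7)Q; the wedge Ps − Pb = 39 gives 37 + (1/7)Q − (331 - (2/7)Q) = 39, so Q' = 777.
Then Pb = 331 − (2/7)·777 = 109 and Ps = 37 + (1/7)·777 = 148.
Buyers' price falls by P* − Pb = 135 − 109 = 26; sellers' price rises by Ps − P* = 148 − 135 = 13.
So producers capture 13/39 = 1/3 of each unit of subsidy.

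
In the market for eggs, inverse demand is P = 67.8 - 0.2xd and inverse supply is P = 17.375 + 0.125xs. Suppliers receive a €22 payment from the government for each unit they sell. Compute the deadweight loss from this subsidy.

Pre-subsidy: 67.8 - 0.2x = 17.375 + 0.125x gives x* = 2017/13 and P* = 478/13.
With the subsidy, sellers receive Ps = Pb + 22 for each unit, where Pb is the price buyers pay.
On the curves, Pb = 67.8 - 0.2x and Ps = 17.375 + 0.125x; the wedge Ps − Pb = 22 gives 17.375 + 0.125x − (67.8 - 0.2x) = 22, so x' = 2897/13.
Then Pb = 67.8 − 0.2·(2897/13) = 302/13 and Ps = 17.375 + 0.125·(2897/13) = 588/13.
The subsidy expands output by 2897/13 − 2017/13 = 880/13 past the efficient level; on those units the gap between marginal cost and willingness to pay runs from 0 up to 22.
DWL = ½ × 22 × 880/13 = 9680/13.

Deadweight loss = 9680/13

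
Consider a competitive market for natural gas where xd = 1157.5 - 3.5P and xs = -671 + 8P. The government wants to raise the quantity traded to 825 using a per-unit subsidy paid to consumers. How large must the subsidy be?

Required subsidy s = 92 per unit

At x = 825, invert demand for the buyer price: Pb = (1157.5 − 825)/3.5 = 95; invert supply for the seller price: Ps = (825 − (-671))/8 = 187.
The subsidy must fill the gap: s = Ps − Pb = 187 − 95 = 92.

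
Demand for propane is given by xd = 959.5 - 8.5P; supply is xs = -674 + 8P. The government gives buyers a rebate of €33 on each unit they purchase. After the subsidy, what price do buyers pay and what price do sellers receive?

Pre-subsidy: 959.5 - 8.5P = -674 + 8P gives P* = 99, x* = 118.
With the rebate, buyers effectively pay Pb = Ps − 33, where Ps is the price sellers receive.
Demand in terms of Ps becomes xd = 959.5 − 8.5(Ps − 33) = 1240 - 8.5Ps. Setting this equal to supply: 1240 - 8.5Ps = -674 + 8Ps, so Ps = 116.
Buyers pay Pb = 116 − 33 = 83; x' = -674 + 8·116 = 254.

Buyers pay €83; sellers receive €116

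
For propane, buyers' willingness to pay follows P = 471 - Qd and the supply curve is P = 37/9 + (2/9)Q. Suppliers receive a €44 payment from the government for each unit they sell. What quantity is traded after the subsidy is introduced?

Pre-subsidy: 471 - Q = 37/9 + (2/9)Q gives Q* = 382 and P* = 89.
With the subsidy, sellers receive Ps = Pb + 44 for each unit, where Pb is the price buyers pay.
On the curves, Pb = 471 - Q and Ps = 37/9 + (2/9)Q; the wedge Ps − Pb = 44 gives 37/9 + (2/9)Q − (471 - Q) = 44, so Q' = 418.
Then Pb = 471 − 1·418 = 53 and Ps = 37/9 + (2/9)·418 = 97.

Q' = 418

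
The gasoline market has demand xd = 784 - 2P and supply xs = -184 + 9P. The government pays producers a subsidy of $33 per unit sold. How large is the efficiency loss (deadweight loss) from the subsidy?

Pre-subsidy: 784 - 2P = -184 + 9P gives P* = 88, x* = 608.
With the subsidy, sellers receive Ps = Pb + 33 for each unit, where Pb is the price buyers pay.
Supply in terms of Pb becomes xs = -184 + 9(Pb + 33) = 113 + 9Pb. Setting this equal to demand: 784 - 2Pb = 113 + 9Pb, so Pb = 61.
Sellers receive Ps = 61 + 33 = 94; x' = 784 − 2·61 = 662.
The subsidy expands output by 662 − 608 = 54 past the efficient level; on those units the gap between marginal cost and willingness to pay runs from 0 up to 33.
DWL = ½ × 33 × 54 = 891.

Deadweight loss = $891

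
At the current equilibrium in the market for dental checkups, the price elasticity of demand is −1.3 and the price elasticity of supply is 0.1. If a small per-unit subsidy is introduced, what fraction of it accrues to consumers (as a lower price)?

Consumer share = 1/14

For a small subsidy around the equilibrium, the benefit split depends on the relative slopes, which at a point are proportional to the elasticities.
Buyer share = εs/(εs + |εd|) = 0.1/(0.1 + 1.3) = 1/14; seller share = |εd|/(εs + |εd|) = 13/14.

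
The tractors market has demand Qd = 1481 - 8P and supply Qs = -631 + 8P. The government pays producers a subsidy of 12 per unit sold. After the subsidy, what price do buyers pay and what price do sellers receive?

Buyers pay 126; sellers receive 138

Pre-subsidy: 1481 - 8P = -631 + 8P gives P* = 132, Q* = 425.
With the subsidy, sellers receive Ps = Pb + 12 for each unit, where Pb is the price buyers pay.
Supply in terms of Pb becomes Qs = -631 + 8(Pb + 12) = -535 + 8Pb. Setting this equal to demand: 1481 - 8Pb = -535 + 8Pb, so Pb = 126.
Sellers receive Ps = 126 + 12 = 138; Q' = 1481 − 8·126 = 473.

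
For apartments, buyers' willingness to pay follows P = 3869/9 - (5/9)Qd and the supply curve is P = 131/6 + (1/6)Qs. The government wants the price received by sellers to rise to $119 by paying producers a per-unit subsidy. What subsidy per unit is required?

Required subsidy s = $13 per unit

At a seller price of 119, quantity supplied is -131 + 6·119 = 583.
Buyers absorb 583 only when they pay Pb = 3869/9 − (5/9)·583 = 106.
s = Ps − Pb = 119 − 106 = 13.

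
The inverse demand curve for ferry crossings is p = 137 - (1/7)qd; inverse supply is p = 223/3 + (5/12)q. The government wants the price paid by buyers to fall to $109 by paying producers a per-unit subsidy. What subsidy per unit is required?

Required subsidy s = $47 per unit

At a buyer price of 109, quantity demanded is 959 − 7·109 = 196.
Sellers supply 196 only when they receive ps = 223/3 + (5/12)·196 = 156.
s = ps − pb = 156 − 109 = 47.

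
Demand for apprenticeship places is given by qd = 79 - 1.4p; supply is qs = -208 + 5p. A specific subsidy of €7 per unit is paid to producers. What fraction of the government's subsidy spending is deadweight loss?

DWL / government spending = 245/1528

Pre-subsidy: 79 - 1.4p = -208 + 5p gives p* = 44.84375, q* = 16.21875.
With the subsidy, sellers receive ps = pb + 7 for each unit, where pb is the price buyers pay.
Supply in terms of pb becomes qs = -208 + 5(pb + 7) = -173 + 5pb. Setting this equal to demand: 79 - 1.4pb = -173 + 5pb, so pb = 39.375.
Sellers receive ps = 39.375 + 7 = 46.375; q' = 79 − 1.4·39.375 = 23.875.
ΔCS = ½(16.21875 + 23.875)(44.84375 − 39.375) = 109.63134765625; ΔPS = ½(16.21875 + 23.875)(46.375 − 44.84375) = 30.69677734375.
Government spending = 7 × 23.875 = 167.125.
DWL = ½ × 7 × (23.875 − 16.21875) = 26.796875; fraction = 26.796875 / 167.125 = 245/1528.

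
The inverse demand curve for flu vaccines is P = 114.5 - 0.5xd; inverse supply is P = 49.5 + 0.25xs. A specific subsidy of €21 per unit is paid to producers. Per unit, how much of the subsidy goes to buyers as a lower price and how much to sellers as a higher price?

Buyers gain €14 per unit; sellers gain €7 per unit

Pre-subsidy: 114.5 - 0.5x = 49.5 + 0.25x gives x* = 260/3 and P* = 427/6.
With the subsidy, sellers receive Ps = Pb + 21 for each unit, where Pb is the price buyers pay.
On the curves, Pb = 114.5 - 0.5x and Ps = 49.5 + 0.25x; the wedge Ps − Pb = 21 gives 49.5 + 0.25x − (114.5 - 0.5x) = 21, so x' = 344/3.
Then Pb = 114.5 − 0.5·(344/3) = 343/6 and Ps = 49.5 + 0.25·(344/3) = 469/6.
Buyers' price falls by P* − Pb = 427/6 − 343/6 = 14; sellers' price rises by Ps − P* = 469/6 − 427/6 = 7.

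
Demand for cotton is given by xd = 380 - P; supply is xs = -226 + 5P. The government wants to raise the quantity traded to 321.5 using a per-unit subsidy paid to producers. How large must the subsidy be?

At x = 321.5, invert demand for the buyer price: Pb = (380 − 321.5)/1 = 58.5; invert supply for the seller price: Ps = (321.5 − (-226))/5 = 109.5.
The subsidy must fill the gap: s = Ps − Pb = 109.5 − 58.5 = 51.

Required subsidy s = 51 per unit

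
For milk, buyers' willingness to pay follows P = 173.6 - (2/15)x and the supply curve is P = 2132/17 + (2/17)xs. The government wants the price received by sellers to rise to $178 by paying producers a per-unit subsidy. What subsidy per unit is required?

At a seller price of 178, quantity supplied is -1066 + 8.5·178 = 447.
Buyers absorb 447 only when they pay Pb = 173.6 − (2/15)·447 = 114.
s = Ps − Pb = 178 − 114 = 64.

Required subsidy s = $64 per unit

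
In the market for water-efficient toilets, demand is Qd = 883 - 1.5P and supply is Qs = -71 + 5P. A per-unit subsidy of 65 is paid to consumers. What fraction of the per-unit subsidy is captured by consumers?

Consumer share = 10/13

Pre-subsidy: 883 - 1.5P = -71 + 5P gives P* = 1908/13, Q* = 8617/13.
With the rebate, buyers effectively pay Pb = Ps − 65, where Ps is the price sellers receive.
Demand in terms of Ps becomes Qd = 883 − 1.5(Ps − 65) = 980.5 - 1.5Ps. Setting this equal to supply: 980.5 - 1.5Ps = -71 + 5Ps, so Ps = 2103/13.
Buyers pay Pb = 2103/13 − 65 = 1258/13; Q' = -71 + 5·(2103/13) = 9592/13.
Buyers' price falls by P* − Pb = 1908/13 − 1258/13 = 50; sellers' price rises by Ps − P* = 2103/13 − 1908/13 = 15.
So consumers capture 50/65 = 10/13 of each unit of subsidy.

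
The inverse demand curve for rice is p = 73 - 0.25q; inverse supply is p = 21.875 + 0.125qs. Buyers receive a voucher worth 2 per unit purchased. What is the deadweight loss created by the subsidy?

Deadweight loss = 16/3

Pre-subsidy: 73 - 0.25q = 21.875 + 0.125q gives q* = 409/3 and p* = 467/12.
With the rebate, buyers effectively pay pb = ps − 2, where ps is the price sellers receive.
On the curves, pb = 73 - 0.25q and ps = 21.875 + 0.125q; the wedge ps − pb = 2 gives 21.875 + 0.125q − (73 - 0.25q) = 2, so q' = 425/3.
Then pb = 73 − 0.25·(425/3) = 451/12 and ps = 21.875 + 0.125·(425/3) = 475/12.
The subsidy expands output by 425/3 − 409/3 = 16/3 past the efficient level; on those units the gap between marginal cost and willingness to pay runs from 0 up to 2.
DWL = ½ × 2 × 16/3 = 16/3.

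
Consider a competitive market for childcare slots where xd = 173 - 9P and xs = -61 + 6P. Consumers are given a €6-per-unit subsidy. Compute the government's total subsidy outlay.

Pre-subsidy: 173 - 9P = -61 + 6P gives P* = 15.6, x* = 32.6.
With the rebate, buyers effectively pay Pb = Ps − 6, where Ps is the price sellers receive.
Demand in terms of Ps becomes xd = 173 − 9(Ps − 6) = 227 - 9Ps. Setting this equal to supply: 227 - 9Ps = -61 + 6Ps, so Ps = 19.2.
Buyers pay Pb = 19.2 − 6 = 13.2; x' = -61 + 6·19.2 = 54.2.
Government outlay = subsidy × quantity = 6 × 54.2 = 325.2.

Government cost = €325.2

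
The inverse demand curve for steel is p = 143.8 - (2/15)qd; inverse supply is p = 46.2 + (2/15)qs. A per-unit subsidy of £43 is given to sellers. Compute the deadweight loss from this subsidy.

Pre-subsidy: 143.8 - (2/15)q = 46.2 + (2/15)q gives q* = 366 and p* = 95.
With the subsidy, sellers receive ps = pb + 43 for each unit, where pb is the price buyers pay.
On the curves, pb = 143.8 - (2/15)q and ps = 46.2 + (2/15)q; the wedge ps − pb = 43 gives 46.2 + (2/15)q − (143.8 - (2/15)q) = 43, so q' = 527.25.
Then pb = 143.8 − (2/15)·527.25 = 73.5 and ps = 46.2 + (2/15)·527.25 = 116.5.
The subsidy expands output by 527.25 − 366 = 161.25 past the efficient level; on those units the gap between marginal cost and willingness to pay runs from 0 up to 43.
DWL = ½ × 43 × 161.25 = 3466.875.

Deadweight loss = £3466.875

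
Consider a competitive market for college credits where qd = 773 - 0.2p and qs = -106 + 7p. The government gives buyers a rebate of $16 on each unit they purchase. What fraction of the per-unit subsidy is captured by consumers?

Consumer share = 35/36

Pre-subsidy: 773 - 0.2p = -106 + 7p gives p* = 1465/12, q* = 8983/12.
With the rebate, buyers effectively pay pb = ps − 16, where ps is the price sellers receive.
Demand in terms of ps becomes qd = 773 − 0.2(ps − 16) = 776.2 - 0.2ps. Setting this equal to supply: 776.2 - 0.2ps = -106 + 7ps, so ps = 4411/36.
Buyers pay pb = 4411/36 − 16 = 3835/36; q' = -106 + 7·(4411/36) = 27061/36.
Buyers' price falls by p* − pb = 1465/12 − 3835/36 = 140/9; sellers' price rises by ps − p* = 4411/36 − 1465/12 = 4/9.
So consumers capture (140/9)/16 = 35/36 of each unit of subsidy.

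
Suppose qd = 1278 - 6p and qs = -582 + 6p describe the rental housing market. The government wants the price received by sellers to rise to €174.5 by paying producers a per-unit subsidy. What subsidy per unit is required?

At a seller price of 174.5, quantity supplied is -582 + 6·174.5 = 465.
Buyers absorb 465 only when they pay pb with 1278 − 6·pb = 465, i.e. pb = 135.5.
s = ps − pb = 174.5 − 135.5 = 39.

Required subsidy s = €39 per unit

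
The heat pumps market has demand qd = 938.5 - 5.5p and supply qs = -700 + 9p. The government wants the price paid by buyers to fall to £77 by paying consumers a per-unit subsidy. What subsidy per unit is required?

Required subsidy s = £58 per unit

At a buyer price of 77, quantity demanded is 938.5 − 5.5·77 = 515.
Sellers supply 515 only when they receive ps with -700 + 9·ps = 515, i.e. ps = 135.
s = ps − pb = 135 − 77 = 58.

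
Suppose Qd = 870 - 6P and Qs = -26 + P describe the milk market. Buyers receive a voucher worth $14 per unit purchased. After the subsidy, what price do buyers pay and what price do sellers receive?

Buyers pay $126; sellers receive $140

Pre-subsidy: 870 - 6P = -26 + P gives P* = 128, Q* = 102.
With the rebate, buyers effectively pay Pb = Ps − 14, where Ps is the price sellers receive.
Demand in terms of Ps becomes Qd = 870 − 6(Ps − 14) = 954 - 6Ps. Setting this equal to supply: 954 - 6Ps = -26 + Ps, so Ps = 140.
Buyers pay Pb = 140 − 14 = 126; Q' = -26 + 1·140 = 114.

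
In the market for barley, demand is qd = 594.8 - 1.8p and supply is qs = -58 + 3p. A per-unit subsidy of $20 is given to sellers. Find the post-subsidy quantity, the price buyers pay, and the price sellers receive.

q' = 372.5; buyers pay $123.5; sellers receive $143.5

Pre-subsidy: 594.8 - 1.8p = -58 + 3p gives p* = 136, q* = 350.
With the subsidy, sellers receive ps = pb + 20 for each unit, where pb is the price buyers pay.
Supply in terms of pb becomes qs = -58 + 3(pb + 20) = 2 + 3pb. Setting this equal to demand: 594.8 - 1.8pb = 2 + 3pb, so pb = 123.5.
Sellers receive ps = 123.5 + 20 = 143.5; q' = 594.8 − 1.8·123.5 = 372.5.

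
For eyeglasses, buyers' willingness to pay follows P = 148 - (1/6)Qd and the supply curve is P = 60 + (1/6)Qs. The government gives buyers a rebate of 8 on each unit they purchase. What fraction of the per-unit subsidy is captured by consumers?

Consumer share = 0.5

Pre-subsidy: 148 - (1/6)Q = 60 + (1/6)Q gives Q* = 264 and P* = 104.
With the rebate, buyers effectively pay Pb = Ps − 8, where Ps is the price sellers receive.
On the curves, Pb = 148 - (1/6)Q and Ps = 60 + (1/6)Q; the wedge Ps − Pb = 8 gives 60 + (1/6)Q − (148 - (1/6)Q) = 8, so Q' = 288.
Then Pb = 148 − (1/6)·288 = 100 and Ps = 60 + (1/6)·288 = 108.
Buyers' price falls by P* − Pb = 104 − 100 = 4; sellers' price rises by Ps − P* = 108 − 104 = 4.
So consumers capture 4/8 = 0.5 of each unit of subsidy.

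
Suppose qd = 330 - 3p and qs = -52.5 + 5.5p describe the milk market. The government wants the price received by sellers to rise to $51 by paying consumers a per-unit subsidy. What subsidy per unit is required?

At a seller price of 51, quantity supplied is -52.5 + 5.5·51 = 228.
Buyers absorb 228 only when they pay pb with 330 − 3·pb = 228, i.e. pb = 34.
s = ps − pb = 51 − 34 = 17.

Required subsidy s = $17 per unit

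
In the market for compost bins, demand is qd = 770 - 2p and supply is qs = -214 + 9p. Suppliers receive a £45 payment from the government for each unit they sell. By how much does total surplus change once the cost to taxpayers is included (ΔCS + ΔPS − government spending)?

Net change in total surplus = -18225/11

Pre-subsidy: 770 - 2p = -214 + 9p gives p* = 984/11, q* = 6502/11.
With the subsidy, sellers receive ps = pb + 45 for each unit, where pb is the price buyers pay.
Supply in terms of pb becomes qs = -214 + 9(pb + 45) = 191 + 9pb. Setting this equal to demand: 770 - 2pb = 191 + 9pb, so pb = 579/11.
Sellers receive ps = 579/11 + 45 = 1074/11; q' = 770 − 2·(579/11) = 7312/11.
ΔCS = ½(6502/11 + 7312/11)(984/11 − 579/11) = 2797335/121; ΔPS = ½(6502/11 + 7312/11)(1074/11 − 984/11) = 621630/121.
Government spending = 45 × 7312/11 = 329040/11.
Net change = 2797335/121 + 621630/121 − 329040/11 = -18225/11. The loss equals the DWL triangle ½·45·810/11.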